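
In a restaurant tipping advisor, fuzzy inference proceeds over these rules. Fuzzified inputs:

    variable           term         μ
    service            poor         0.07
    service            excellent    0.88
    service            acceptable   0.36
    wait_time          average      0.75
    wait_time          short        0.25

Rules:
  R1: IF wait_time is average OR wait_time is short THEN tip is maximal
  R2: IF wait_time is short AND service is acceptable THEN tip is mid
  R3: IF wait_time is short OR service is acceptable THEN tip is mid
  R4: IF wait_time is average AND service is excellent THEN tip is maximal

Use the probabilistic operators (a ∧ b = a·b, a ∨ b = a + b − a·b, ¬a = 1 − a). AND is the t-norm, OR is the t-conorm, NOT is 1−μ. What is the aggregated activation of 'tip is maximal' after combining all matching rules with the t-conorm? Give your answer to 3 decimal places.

0.936

R1: average=0.75, short=0.25; OR[a + b − a·b] → w = 0.8125
R2: short=0.25, acceptable=0.36; AND[a·b] → w = 0.0900
R3: short=0.25, acceptable=0.36; OR[a + b − a·b] → w = 0.5200
R4: average=0.75, excellent=0.88; AND[a·b] → w = 0.6600
Rules with consequent 'maximal': {R1, R4} → strengths 0.8125, 0.6600
Aggregate via t-conorm [a + b − a·b]: 0.9363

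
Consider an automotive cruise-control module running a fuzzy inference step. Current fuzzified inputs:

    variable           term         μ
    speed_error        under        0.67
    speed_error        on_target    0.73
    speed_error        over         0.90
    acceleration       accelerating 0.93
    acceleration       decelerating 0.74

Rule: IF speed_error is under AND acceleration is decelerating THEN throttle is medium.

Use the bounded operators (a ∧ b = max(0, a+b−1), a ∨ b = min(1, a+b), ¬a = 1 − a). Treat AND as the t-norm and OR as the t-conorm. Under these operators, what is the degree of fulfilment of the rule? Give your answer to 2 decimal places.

0.41

firing strength: under=0.67, decelerating=0.74; AND[max(0, a+b−1)] → w = 0.41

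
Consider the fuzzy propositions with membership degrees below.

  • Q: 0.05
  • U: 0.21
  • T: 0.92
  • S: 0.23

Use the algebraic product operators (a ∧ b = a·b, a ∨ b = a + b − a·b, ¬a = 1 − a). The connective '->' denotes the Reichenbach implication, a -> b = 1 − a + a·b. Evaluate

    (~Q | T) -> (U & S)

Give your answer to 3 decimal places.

0.052

~Q = 1 − 0.0500 = 0.9500
~Q | T = a + b − a·b on (0.9500, 0.9200) = 0.9960
U & S = a·b on (0.2100, 0.2300) = 0.0483
(~Q | T) -> (U & S)  [Reichenbach: 1 − a + a·b] with a=0.9960, b=0.0483 → 0.0521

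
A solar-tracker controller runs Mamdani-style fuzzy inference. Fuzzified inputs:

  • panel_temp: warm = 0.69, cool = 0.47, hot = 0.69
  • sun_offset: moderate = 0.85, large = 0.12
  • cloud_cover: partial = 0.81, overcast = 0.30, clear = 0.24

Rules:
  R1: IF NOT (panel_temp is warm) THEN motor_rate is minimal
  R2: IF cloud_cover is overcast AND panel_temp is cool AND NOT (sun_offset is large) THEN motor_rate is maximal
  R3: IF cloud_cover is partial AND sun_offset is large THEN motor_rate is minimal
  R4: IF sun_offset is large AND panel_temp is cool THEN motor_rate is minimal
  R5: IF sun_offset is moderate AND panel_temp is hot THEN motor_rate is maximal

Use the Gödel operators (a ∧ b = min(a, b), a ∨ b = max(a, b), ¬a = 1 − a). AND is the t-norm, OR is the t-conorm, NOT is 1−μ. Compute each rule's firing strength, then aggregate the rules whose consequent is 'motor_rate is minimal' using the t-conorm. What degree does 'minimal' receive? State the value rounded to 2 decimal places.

0.31

R1: ¬warm=1−0.69=0.31 → w = 0.31
R2: overcast=0.30, cool=0.47, ¬large=1−0.12=0.88; AND[min(a, b)] → w = 0.30
R3: partial=0.81, large=0.12; AND[min(a, b)] → w = 0.12
R4: large=0.12, cool=0.47; AND[min(a, b)] → w = 0.12
R5: moderate=0.85, hot=0.69; AND[min(a, b)] → w = 0.69
Rules with consequent 'minimal': {R1, R3, R4} → strengths 0.31, 0.12, 0.12
Aggregate via t-conorm [max(a, b)]: 0.31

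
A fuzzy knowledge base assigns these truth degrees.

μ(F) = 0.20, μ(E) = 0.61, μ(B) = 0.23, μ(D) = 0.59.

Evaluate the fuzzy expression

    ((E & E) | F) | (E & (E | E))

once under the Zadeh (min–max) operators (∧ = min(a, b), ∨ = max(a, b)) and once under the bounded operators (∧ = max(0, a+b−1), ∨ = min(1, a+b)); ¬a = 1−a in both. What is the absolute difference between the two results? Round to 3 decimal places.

Under Zadeh (min–max):
  E & E = min(a, b) on (0.61, 0.61) = 0.61
  (E & E) | F = max(a, b) on (0.61, 0.20) = 0.61
  E | E = max(a, b) on (0.61, 0.61) = 0.61
  E & (E | E) = min(a, b) on (0.61, 0.61) = 0.61
  ((E & E) | F) | (E & (E | E)) = max(a, b) on (0.61, 0.61) = 0.61
  → value = 0.6100
Under bounded:
  E & E = max(0, a+b−1) on (0.61, 0.61) = 0.22
  (E & E) | F = min(1, a+b) on (0.22, 0.20) = 0.42
  E | E = min(1, a+b) on (0.61, 0.61) = 1.00
  E & (E | E) = max(0, a+b−1) on (0.61, 1.00) = 0.61
  ((E & E) | F) | (E & (E | E)) = min(1, a+b) on (0.42, 0.61) = 1.00
  → value = 1.0000
|0.6100 − 1.0000| = 0.390

0.390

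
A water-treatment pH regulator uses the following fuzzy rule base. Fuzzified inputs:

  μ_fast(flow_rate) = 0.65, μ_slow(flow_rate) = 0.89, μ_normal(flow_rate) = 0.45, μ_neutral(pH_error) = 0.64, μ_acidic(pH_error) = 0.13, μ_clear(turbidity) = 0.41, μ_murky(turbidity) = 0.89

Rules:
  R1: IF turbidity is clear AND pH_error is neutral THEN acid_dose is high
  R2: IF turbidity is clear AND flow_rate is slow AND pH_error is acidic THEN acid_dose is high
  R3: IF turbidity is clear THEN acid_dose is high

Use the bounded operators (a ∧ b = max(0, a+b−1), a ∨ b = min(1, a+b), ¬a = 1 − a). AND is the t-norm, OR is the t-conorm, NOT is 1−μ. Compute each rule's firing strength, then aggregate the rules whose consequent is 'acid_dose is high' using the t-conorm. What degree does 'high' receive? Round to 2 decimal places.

0.46

R1: clear=0.41, neutral=0.64; AND[max(0, a+b−1)] → w = 0.05
R2: clear=0.41, slow=0.89, acidic=0.13; AND[max(0, a+b−1)] → w = 0.00
R3: clear=0.41 → w = 0.41
Rules with consequent 'high': {R1, R2, R3} → strengths 0.05, 0.00, 0.41
Aggregate via t-conorm [min(1, a+b)]: 0.46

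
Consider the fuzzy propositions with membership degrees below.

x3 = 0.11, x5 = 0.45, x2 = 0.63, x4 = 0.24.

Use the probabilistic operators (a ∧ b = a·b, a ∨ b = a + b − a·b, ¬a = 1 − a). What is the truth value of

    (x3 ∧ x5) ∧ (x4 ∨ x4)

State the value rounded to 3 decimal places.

0.021

x3 ∧ x5 = a·b on (0.1100, 0.4500) = 0.0495
x4 ∨ x4 = a + b − a·b on (0.2400, 0.2400) = 0.4224
(x3 ∧ x5) ∧ (x4 ∨ x4) = a·b on (0.0495, 0.4224) = 0.0209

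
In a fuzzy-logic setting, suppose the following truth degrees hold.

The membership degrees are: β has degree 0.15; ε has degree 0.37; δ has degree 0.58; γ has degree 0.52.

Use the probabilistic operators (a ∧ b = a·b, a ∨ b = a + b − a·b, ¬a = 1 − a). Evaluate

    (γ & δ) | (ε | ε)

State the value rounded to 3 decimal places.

0.723

γ & δ = a·b on (0.5200, 0.5800) = 0.3016
ε | ε = a + b − a·b on (0.3700, 0.3700) = 0.6031
(γ & δ) | (ε | ε) = a + b − a·b on (0.3016, 0.6031) = 0.7228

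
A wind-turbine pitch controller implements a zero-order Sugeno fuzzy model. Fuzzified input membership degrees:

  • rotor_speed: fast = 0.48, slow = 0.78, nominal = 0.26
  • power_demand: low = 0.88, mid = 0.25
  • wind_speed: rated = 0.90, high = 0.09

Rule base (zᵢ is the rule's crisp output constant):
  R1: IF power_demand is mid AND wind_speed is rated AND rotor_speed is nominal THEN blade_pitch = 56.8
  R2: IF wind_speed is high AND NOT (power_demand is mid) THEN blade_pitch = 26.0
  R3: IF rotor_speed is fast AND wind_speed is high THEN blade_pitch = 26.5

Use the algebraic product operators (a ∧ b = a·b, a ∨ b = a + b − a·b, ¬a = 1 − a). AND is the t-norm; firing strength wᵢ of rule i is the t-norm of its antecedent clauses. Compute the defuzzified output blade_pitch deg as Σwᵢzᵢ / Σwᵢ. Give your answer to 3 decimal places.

R1 (z=56.8): mid=0.25, rated=0.90, nominal=0.26; AND[a·b] → w = 0.0585
R2 (z=26.0): high=0.09, ¬mid=1−0.25=0.75; AND[a·b] → w = 0.0675
R3 (z=26.5): fast=0.48, high=0.09; AND[a·b] → w = 0.0432
Weighted average = (0.0585·56.8 + 0.0675·26.0 + 0.0432·26.5) / (0.0585 + 0.0675 + 0.0432)
  = 6.2226 / 0.1692 = 36.777

36.777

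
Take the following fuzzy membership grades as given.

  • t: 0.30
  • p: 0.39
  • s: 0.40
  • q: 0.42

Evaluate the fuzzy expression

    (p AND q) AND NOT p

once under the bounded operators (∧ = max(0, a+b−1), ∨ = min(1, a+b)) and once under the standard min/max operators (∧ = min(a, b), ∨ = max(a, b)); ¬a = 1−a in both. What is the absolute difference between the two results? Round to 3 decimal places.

Under bounded:
  p AND q = max(0, a+b−1) on (0.39, 0.42) = 0.00
  NOT p = 1 − 0.39 = 0.61
  (p AND q) AND NOT p = max(0, a+b−1) on (0.00, 0.61) = 0.00
  → value = 0.0000
Under standard min/max:
  p AND q = min(a, b) on (0.39, 0.42) = 0.39
  NOT p = 1 − 0.39 = 0.61
  (p AND q) AND NOT p = min(a, b) on (0.39, 0.61) = 0.39
  → value = 0.3900
|0.0000 − 0.3900| = 0.390

0.390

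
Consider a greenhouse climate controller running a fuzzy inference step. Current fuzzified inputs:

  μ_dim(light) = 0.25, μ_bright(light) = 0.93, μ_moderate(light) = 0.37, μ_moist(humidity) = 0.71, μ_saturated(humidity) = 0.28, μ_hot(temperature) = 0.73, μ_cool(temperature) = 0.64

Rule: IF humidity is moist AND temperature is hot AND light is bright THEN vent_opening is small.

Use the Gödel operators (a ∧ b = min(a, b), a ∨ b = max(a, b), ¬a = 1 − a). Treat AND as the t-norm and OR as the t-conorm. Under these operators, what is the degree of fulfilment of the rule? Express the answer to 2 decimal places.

firing strength: moist=0.71, hot=0.73, bright=0.93; AND[min(a, b)] → w = 0.71

0.71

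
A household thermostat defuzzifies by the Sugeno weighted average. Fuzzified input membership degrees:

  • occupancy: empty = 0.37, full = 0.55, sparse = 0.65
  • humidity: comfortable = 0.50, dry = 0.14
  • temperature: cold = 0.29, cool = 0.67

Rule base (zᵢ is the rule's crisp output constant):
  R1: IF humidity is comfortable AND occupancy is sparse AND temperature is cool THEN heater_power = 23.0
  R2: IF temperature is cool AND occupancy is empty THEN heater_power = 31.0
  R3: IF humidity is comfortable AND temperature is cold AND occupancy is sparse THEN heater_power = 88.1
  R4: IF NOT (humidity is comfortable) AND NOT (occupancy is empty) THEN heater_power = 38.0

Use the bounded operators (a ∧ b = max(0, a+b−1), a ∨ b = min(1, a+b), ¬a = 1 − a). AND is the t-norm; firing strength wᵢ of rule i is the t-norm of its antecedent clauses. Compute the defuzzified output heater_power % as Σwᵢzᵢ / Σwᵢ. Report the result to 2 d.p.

R1 (z=23.0): comfortable=0.50, sparse=0.65, cool=0.67; AND[max(0, a+b−1)] → w = 0.00
R2 (z=31.0): cool=0.67, empty=0.37; AND[max(0, a+b−1)] → w = 0.04
R3 (z=88.1): comfortable=0.50, cold=0.29, sparse=0.65; AND[max(0, a+b−1)] → w = 0.00
R4 (z=38.0): ¬comfortable=1−0.50=0.50, ¬empty=1−0.37=0.63; AND[max(0, a+b−1)] → w = 0.13
Weighted average = (0.00·23.0 + 0.04·31.0 + 0.00·88.1 + 0.13·38.0) / (0.00 + 0.04 + 0.00 + 0.13)
  = 6.1800 / 0.1700 = 36.35

36.35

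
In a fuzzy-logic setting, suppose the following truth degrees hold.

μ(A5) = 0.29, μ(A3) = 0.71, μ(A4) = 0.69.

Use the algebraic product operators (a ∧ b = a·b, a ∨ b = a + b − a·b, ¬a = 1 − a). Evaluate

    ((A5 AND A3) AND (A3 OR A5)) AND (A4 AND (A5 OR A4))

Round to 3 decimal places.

A5 AND A3 = a·b on (0.2900, 0.7100) = 0.2059
A3 OR A5 = a + b − a·b on (0.7100, 0.2900) = 0.7941
(A5 AND A3) AND (A3 OR A5) = a·b on (0.2059, 0.7941) = 0.1635
A5 OR A4 = a + b − a·b on (0.2900, 0.6900) = 0.7799
A4 AND (A5 OR A4) = a·b on (0.6900, 0.7799) = 0.5381
((A5 AND A3) AND (A3 OR A5)) AND (A4 AND (A5 OR A4)) = a·b on (0.1635, 0.5381) = 0.0880

0.088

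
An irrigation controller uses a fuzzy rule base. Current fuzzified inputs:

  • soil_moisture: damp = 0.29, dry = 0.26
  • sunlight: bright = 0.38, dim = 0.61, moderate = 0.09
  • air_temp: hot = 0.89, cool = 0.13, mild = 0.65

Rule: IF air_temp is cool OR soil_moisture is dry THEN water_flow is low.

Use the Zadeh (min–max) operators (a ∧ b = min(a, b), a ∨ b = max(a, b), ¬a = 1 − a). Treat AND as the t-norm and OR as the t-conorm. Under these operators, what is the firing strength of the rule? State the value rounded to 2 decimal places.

firing strength: cool=0.13, dry=0.26; OR[max(a, b)] → w = 0.26

0.26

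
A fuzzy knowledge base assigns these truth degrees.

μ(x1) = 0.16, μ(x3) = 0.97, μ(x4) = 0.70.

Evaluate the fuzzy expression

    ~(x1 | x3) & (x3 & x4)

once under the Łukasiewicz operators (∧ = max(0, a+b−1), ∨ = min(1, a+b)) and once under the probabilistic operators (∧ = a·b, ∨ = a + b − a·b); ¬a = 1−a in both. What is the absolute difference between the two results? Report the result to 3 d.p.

Under Łukasiewicz:
  x1 | x3 = min(1, a+b) on (0.16, 0.97) = 1.00
  ~(x1 | x3) = 1 − 1.00 = 0.00
  x3 & x4 = max(0, a+b−1) on (0.97, 0.70) = 0.67
  ~(x1 | x3) & (x3 & x4) = max(0, a+b−1) on (0.00, 0.67) = 0.00
  → value = 0.0000
Under probabilistic:
  x1 | x3 = a + b − a·b on (0.1600, 0.9700) = 0.9748
  ~(x1 | x3) = 1 − 0.9748 = 0.0252
  x3 & x4 = a·b on (0.9700, 0.7000) = 0.6790
  ~(x1 | x3) & (x3 & x4) = a·b on (0.0252, 0.6790) = 0.0171
  → value = 0.0171
|0.0000 − 0.0171| = 0.017

0.017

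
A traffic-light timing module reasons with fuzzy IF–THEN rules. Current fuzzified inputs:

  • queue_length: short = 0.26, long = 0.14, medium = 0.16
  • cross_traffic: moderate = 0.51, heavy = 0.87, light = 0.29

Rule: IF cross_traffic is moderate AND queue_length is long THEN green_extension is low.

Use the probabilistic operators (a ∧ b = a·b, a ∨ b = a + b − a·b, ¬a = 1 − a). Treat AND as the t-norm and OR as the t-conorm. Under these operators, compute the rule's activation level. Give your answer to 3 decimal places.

firing strength: moderate=0.51, long=0.14; AND[a·b] → w = 0.0714

0.071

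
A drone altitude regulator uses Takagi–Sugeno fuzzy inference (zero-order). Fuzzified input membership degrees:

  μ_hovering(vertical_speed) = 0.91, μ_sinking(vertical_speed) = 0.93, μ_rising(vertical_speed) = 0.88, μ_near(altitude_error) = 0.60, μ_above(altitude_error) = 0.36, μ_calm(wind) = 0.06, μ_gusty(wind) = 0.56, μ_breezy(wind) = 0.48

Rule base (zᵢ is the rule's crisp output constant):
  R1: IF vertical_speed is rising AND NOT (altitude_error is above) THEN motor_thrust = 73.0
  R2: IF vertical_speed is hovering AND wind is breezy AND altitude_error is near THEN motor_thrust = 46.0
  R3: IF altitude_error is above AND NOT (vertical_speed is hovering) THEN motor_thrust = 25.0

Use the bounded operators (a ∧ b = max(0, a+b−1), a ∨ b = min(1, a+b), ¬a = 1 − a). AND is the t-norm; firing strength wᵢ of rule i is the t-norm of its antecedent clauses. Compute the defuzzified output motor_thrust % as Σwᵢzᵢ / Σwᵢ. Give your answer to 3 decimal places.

R1 (z=73.0): rising=0.88, ¬above=1−0.36=0.64; AND[max(0, a+b−1)] → w = 0.52
R2 (z=46.0): hovering=0.91, breezy=0.48, near=0.60; AND[max(0, a+b−1)] → w = 0.00
R3 (z=25.0): above=0.36, ¬hovering=1−0.91=0.09; AND[max(0, a+b−1)] → w = 0.00
Weighted average = (0.52·73.0 + 0.00·46.0 + 0.00·25.0) / (0.52 + 0.00 + 0.00)
  = 37.9600 / 0.5200 = 73.000

73.000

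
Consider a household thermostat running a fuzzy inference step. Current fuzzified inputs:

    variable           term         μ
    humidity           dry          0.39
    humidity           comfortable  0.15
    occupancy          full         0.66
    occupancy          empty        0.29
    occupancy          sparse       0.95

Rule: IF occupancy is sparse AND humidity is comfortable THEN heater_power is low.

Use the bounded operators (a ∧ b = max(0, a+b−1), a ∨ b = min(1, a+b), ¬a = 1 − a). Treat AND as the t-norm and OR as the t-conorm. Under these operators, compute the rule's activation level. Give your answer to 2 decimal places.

0.10

firing strength: sparse=0.95, comfortable=0.15; AND[max(0, a+b−1)] → w = 0.10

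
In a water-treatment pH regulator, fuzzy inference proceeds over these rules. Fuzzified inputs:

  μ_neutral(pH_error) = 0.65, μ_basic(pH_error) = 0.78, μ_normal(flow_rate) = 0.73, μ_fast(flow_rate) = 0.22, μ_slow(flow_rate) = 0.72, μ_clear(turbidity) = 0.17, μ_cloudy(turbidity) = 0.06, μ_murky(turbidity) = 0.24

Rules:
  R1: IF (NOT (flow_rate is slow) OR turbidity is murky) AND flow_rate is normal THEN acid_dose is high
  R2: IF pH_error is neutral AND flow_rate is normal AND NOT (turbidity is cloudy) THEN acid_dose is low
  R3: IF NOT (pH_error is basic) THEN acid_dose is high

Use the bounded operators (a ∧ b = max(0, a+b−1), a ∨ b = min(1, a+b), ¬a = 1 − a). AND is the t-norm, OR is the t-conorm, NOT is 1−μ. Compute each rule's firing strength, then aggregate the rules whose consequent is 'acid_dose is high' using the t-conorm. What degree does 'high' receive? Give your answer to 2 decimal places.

R1: (¬slow=1−0.72=0.28 OR murky=0.24) = 0.52; AND[max(0, a+b−1)] with normal=0.73 → w = 0.25
R2: neutral=0.65, normal=0.73, ¬cloudy=1−0.06=0.94; AND[max(0, a+b−1)] → w = 0.32
R3: ¬basic=1−0.78=0.22 → w = 0.22
Rules with consequent 'high': {R1, R3} → strengths 0.25, 0.22
Aggregate via t-conorm [min(1, a+b)]: 0.47

0.47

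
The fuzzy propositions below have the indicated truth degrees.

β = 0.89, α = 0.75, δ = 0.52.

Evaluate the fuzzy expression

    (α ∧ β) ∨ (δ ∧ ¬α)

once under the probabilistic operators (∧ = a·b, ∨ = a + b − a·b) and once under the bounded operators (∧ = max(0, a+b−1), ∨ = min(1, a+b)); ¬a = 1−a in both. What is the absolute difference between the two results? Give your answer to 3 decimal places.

Under probabilistic:
  α ∧ β = a·b on (0.7500, 0.8900) = 0.6675
  ¬α = 1 − 0.7500 = 0.2500
  δ ∧ ¬α = a·b on (0.5200, 0.2500) = 0.1300
  (α ∧ β) ∨ (δ ∧ ¬α) = a + b − a·b on (0.6675, 0.1300) = 0.7107
  → value = 0.7107
Under bounded:
  α ∧ β = max(0, a+b−1) on (0.75, 0.89) = 0.64
  ¬α = 1 − 0.75 = 0.25
  δ ∧ ¬α = max(0, a+b−1) on (0.52, 0.25) = 0.00
  (α ∧ β) ∨ (δ ∧ ¬α) = min(1, a+b) on (0.64, 0.00) = 0.64
  → value = 0.6400
|0.7107 − 0.6400| = 0.071

0.071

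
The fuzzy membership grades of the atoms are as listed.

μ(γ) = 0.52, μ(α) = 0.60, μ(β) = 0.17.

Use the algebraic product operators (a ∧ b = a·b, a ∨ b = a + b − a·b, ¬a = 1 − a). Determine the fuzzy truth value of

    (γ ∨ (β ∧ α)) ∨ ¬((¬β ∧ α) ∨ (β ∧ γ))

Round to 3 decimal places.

0.766

β ∧ α = a·b on (0.1700, 0.6000) = 0.1020
γ ∨ (β ∧ α) = a + b − a·b on (0.5200, 0.1020) = 0.5690
¬β = 1 − 0.1700 = 0.8300
¬β ∧ α = a·b on (0.8300, 0.6000) = 0.4980
β ∧ γ = a·b on (0.1700, 0.5200) = 0.0884
(¬β ∧ α) ∨ (β ∧ γ) = a + b − a·b on (0.4980, 0.0884) = 0.5424
¬((¬β ∧ α) ∨ (β ∧ γ)) = 1 − 0.5424 = 0.4576
(γ ∨ (β ∧ α)) ∨ ¬((¬β ∧ α) ∨ (β ∧ γ)) = a + b − a·b on (0.5690, 0.4576) = 0.7662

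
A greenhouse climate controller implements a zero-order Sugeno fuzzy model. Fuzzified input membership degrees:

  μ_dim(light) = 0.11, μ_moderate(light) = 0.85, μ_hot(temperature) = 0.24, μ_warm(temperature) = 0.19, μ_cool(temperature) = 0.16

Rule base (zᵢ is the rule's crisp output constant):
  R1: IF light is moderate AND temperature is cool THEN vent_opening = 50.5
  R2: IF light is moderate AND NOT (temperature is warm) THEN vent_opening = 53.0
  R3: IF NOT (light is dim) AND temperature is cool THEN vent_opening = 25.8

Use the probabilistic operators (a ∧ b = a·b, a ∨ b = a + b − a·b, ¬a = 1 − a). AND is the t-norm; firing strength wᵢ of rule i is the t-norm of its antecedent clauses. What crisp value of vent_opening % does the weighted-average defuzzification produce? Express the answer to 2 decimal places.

48.64

R1 (z=50.5): moderate=0.85, cool=0.16; AND[a·b] → w = 0.1360
R2 (z=53.0): moderate=0.85, ¬warm=1−0.19=0.81; AND[a·b] → w = 0.6885
R3 (z=25.8): ¬dim=1−0.11=0.89, cool=0.16; AND[a·b] → w = 0.1424
Weighted average = (0.1360·50.5 + 0.6885·53.0 + 0.1424·25.8) / (0.1360 + 0.6885 + 0.1424)
  = 47.0324 / 0.9669 = 48.64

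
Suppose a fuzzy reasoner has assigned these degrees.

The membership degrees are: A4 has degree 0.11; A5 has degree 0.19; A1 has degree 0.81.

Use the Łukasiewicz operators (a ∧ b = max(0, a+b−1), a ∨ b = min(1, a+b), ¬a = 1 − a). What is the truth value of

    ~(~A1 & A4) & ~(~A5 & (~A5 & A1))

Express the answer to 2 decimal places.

0.57

~A1 = 1 − 0.81 = 0.19
~A1 & A4 = max(0, a+b−1) on (0.19, 0.11) = 0.00
~(~A1 & A4) = 1 − 0.00 = 1.00
~A5 = 1 − 0.19 = 0.81
~A5 = 1 − 0.19 = 0.81
~A5 & A1 = max(0, a+b−1) on (0.81, 0.81) = 0.62
~A5 & (~A5 & A1) = max(0, a+b−1) on (0.81, 0.62) = 0.43
~(~A5 & (~A5 & A1)) = 1 − 0.43 = 0.57
~(~A1 & A4) & ~(~A5 & (~A5 & A1)) = max(0, a+b−1) on (1.00, 0.57) = 0.57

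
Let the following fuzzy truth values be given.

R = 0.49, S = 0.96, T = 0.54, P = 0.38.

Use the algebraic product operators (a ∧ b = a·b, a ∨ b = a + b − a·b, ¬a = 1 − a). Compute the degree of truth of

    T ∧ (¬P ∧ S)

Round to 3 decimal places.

0.321

¬P = 1 − 0.3800 = 0.6200
¬P ∧ S = a·b on (0.6200, 0.9600) = 0.5952
T ∧ (¬P ∧ S) = a·b on (0.5400, 0.5952) = 0.3214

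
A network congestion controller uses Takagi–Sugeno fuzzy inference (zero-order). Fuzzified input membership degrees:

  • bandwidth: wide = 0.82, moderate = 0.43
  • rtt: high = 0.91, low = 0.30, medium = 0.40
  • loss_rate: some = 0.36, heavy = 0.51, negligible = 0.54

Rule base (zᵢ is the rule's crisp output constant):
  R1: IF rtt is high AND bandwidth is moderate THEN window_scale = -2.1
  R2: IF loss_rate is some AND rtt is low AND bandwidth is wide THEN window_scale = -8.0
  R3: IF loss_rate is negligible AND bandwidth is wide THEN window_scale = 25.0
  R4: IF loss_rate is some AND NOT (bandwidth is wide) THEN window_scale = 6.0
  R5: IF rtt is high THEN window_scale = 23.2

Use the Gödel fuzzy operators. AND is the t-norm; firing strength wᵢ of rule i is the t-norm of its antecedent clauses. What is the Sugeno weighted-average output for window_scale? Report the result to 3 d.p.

R1 (z=-2.1): high=0.91, moderate=0.43; AND[min(a, b)] → w = 0.43
R2 (z=-8.0): some=0.36, low=0.30, wide=0.82; AND[min(a, b)] → w = 0.30
R3 (z=25.0): negligible=0.54, wide=0.82; AND[min(a, b)] → w = 0.54
R4 (z=6.0): some=0.36, ¬wide=1−0.82=0.18; AND[min(a, b)] → w = 0.18
R5 (z=23.2): high=0.91 → w = 0.91
Weighted average = (0.43·-2.1 + 0.30·-8.0 + 0.54·25.0 + 0.18·6.0 + 0.91·23.2) / (0.43 + 0.30 + 0.54 + 0.18 + 0.91)
  = 32.3890 / 2.3600 = 13.724

13.724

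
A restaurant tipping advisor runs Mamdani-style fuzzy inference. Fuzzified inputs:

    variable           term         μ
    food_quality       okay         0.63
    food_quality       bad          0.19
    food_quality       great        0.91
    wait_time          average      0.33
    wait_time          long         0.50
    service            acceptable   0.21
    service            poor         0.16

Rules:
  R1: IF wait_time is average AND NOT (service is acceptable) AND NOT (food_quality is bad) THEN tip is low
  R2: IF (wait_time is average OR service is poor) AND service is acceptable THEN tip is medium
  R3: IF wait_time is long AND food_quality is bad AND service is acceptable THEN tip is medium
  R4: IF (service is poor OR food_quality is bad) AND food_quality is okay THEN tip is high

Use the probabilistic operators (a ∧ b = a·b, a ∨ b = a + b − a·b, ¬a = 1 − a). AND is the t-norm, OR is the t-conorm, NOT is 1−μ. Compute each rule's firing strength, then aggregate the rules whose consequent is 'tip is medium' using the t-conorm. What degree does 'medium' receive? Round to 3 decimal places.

R1: average=0.33, ¬acceptable=1−0.21=0.79, ¬bad=1−0.19=0.81; AND[a·b] → w = 0.2112
R2: (average=0.33 OR poor=0.16) = 0.4372; AND[a·b] with acceptable=0.21 → w = 0.0918
R3: long=0.50, bad=0.19, acceptable=0.21; AND[a·b] → w = 0.0199
R4: (poor=0.16 OR bad=0.19) = 0.3196; AND[a·b] with okay=0.63 → w = 0.2013
Rules with consequent 'medium': {R2, R3} → strengths 0.0918, 0.0199
Aggregate via t-conorm [a + b − a·b]: 0.1099

0.110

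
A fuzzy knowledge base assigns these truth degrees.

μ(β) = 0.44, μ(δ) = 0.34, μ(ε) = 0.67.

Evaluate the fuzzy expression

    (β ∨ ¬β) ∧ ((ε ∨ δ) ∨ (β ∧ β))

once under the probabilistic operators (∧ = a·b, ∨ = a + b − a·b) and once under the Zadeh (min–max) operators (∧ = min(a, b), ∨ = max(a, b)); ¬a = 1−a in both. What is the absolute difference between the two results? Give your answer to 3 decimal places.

Under probabilistic:
  ¬β = 1 − 0.4400 = 0.5600
  β ∨ ¬β = a + b − a·b on (0.4400, 0.5600) = 0.7536
  ε ∨ δ = a + b − a·b on (0.6700, 0.3400) = 0.7822
  β ∧ β = a·b on (0.4400, 0.4400) = 0.1936
  (ε ∨ δ) ∨ (β ∧ β) = a + b − a·b on (0.7822, 0.1936) = 0.8244
  (β ∨ ¬β) ∧ ((ε ∨ δ) ∨ (β ∧ β)) = a·b on (0.7536, 0.8244) = 0.6212
  → value = 0.6212
Under Zadeh (min–max):
  ¬β = 1 − 0.44 = 0.56
  β ∨ ¬β = max(a, b) on (0.44, 0.56) = 0.56
  ε ∨ δ = max(a, b) on (0.67, 0.34) = 0.67
  β ∧ β = min(a, b) on (0.44, 0.44) = 0.44
  (ε ∨ δ) ∨ (β ∧ β) = max(a, b) on (0.67, 0.44) = 0.67
  (β ∨ ¬β) ∧ ((ε ∨ δ) ∨ (β ∧ β)) = min(a, b) on (0.56, 0.67) = 0.56
  → value = 0.5600
|0.6212 − 0.5600| = 0.061

0.061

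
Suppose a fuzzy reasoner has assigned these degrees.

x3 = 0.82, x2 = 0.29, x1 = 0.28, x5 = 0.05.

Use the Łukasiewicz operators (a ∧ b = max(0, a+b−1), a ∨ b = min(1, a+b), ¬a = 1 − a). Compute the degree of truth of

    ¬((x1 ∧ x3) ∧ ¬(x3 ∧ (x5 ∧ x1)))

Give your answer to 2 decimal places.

0.90

x1 ∧ x3 = max(0, a+b−1) on (0.28, 0.82) = 0.10
x5 ∧ x1 = max(0, a+b−1) on (0.05, 0.28) = 0.00
x3 ∧ (x5 ∧ x1) = max(0, a+b−1) on (0.82, 0.00) = 0.00
¬(x3 ∧ (x5 ∧ x1)) = 1 − 0.00 = 1.00
(x1 ∧ x3) ∧ ¬(x3 ∧ (x5 ∧ x1)) = max(0, a+b−1) on (0.10, 1.00) = 0.10
¬((x1 ∧ x3) ∧ ¬(x3 ∧ (x5 ∧ x1))) = 1 − 0.10 = 0.90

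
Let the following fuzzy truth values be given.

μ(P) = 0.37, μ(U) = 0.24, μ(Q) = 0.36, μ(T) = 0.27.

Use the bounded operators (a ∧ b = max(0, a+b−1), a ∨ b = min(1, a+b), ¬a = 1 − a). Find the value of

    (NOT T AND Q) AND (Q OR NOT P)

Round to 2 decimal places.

NOT T = 1 − 0.27 = 0.73
NOT T AND Q = max(0, a+b−1) on (0.73, 0.36) = 0.09
NOT P = 1 − 0.37 = 0.63
Q OR NOT P = min(1, a+b) on (0.36, 0.63) = 0.99
(NOT T AND Q) AND (Q OR NOT P) = max(0, a+b−1) on (0.09, 0.99) = 0.08

0.08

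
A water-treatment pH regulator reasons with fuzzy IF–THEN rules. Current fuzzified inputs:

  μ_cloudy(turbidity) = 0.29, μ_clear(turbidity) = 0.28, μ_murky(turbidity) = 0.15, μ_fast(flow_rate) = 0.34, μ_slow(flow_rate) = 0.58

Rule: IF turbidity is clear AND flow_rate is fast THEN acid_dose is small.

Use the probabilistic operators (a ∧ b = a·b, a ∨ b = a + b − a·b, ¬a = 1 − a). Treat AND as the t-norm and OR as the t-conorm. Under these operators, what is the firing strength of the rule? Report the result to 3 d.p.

0.095

firing strength: clear=0.28, fast=0.34; AND[a·b] → w = 0.0952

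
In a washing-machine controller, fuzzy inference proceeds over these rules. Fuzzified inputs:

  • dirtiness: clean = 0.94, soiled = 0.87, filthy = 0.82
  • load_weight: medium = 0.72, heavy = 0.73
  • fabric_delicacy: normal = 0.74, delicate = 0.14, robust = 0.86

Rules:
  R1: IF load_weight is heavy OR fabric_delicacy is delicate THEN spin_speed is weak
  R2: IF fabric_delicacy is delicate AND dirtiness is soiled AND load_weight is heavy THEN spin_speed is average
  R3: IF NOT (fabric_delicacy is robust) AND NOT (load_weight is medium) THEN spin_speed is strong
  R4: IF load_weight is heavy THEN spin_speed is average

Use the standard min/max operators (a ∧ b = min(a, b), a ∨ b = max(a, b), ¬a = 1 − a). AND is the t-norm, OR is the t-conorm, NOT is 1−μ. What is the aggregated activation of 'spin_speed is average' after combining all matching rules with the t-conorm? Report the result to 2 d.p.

R1: heavy=0.73, delicate=0.14; OR[max(a, b)] → w = 0.73
R2: delicate=0.14, soiled=0.87, heavy=0.73; AND[min(a, b)] → w = 0.14
R3: ¬robust=1−0.86=0.14, ¬medium=1−0.72=0.28; AND[min(a, b)] → w = 0.14
R4: heavy=0.73 → w = 0.73
Rules with consequent 'average': {R2, R4} → strengths 0.14, 0.73
Aggregate via t-conorm [max(a, b)]: 0.73

0.73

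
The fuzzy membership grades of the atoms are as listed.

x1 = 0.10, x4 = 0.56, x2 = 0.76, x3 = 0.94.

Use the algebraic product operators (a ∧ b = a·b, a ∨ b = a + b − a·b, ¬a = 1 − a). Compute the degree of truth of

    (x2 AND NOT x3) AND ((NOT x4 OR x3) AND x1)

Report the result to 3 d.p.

NOT x3 = 1 − 0.9400 = 0.0600
x2 AND NOT x3 = a·b on (0.7600, 0.0600) = 0.0456
NOT x4 = 1 − 0.5600 = 0.4400
NOT x4 OR x3 = a + b − a·b on (0.4400, 0.9400) = 0.9664
(NOT x4 OR x3) AND x1 = a·b on (0.9664, 0.1000) = 0.0966
(x2 AND NOT x3) AND ((NOT x4 OR x3) AND x1) = a·b on (0.0456, 0.0966) = 0.0044

0.004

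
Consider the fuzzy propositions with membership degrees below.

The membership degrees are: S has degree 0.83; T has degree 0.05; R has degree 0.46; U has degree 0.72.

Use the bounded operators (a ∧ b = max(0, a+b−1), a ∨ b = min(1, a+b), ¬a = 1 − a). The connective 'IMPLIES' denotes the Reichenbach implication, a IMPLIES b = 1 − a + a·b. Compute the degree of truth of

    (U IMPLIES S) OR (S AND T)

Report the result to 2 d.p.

0.88

U IMPLIES S  [Reichenbach: 1 − a + a·b] with a=0.72, b=0.83 → 0.88
S AND T = max(0, a+b−1) on (0.83, 0.05) = 0.00
(U IMPLIES S) OR (S AND T) = min(1, a+b) on (0.88, 0.00) = 0.88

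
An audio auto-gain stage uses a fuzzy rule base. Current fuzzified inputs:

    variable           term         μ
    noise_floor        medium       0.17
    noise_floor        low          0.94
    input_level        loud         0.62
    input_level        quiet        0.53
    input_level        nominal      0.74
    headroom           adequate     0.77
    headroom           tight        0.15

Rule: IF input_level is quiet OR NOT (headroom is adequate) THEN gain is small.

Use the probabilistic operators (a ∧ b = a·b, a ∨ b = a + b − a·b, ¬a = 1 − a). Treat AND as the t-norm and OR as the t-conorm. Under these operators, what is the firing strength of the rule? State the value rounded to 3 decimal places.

0.638

firing strength: quiet=0.53, ¬adequate=1−0.77=0.23; OR[a + b − a·b] → w = 0.6381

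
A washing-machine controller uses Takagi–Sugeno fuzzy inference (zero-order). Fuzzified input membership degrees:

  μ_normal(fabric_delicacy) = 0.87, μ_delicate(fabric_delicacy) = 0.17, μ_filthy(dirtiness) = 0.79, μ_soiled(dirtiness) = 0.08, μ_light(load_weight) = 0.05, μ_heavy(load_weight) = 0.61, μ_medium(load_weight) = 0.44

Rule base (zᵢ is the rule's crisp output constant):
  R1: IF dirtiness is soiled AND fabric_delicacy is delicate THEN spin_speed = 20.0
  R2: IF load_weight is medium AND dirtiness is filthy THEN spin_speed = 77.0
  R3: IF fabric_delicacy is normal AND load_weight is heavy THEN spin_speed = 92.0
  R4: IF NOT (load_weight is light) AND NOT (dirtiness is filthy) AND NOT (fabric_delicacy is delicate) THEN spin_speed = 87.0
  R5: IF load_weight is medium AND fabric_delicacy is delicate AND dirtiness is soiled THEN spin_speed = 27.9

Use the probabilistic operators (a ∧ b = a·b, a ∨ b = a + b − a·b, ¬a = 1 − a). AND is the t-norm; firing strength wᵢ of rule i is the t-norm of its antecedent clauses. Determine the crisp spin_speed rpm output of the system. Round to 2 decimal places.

R1 (z=20.0): soiled=0.08, delicate=0.17; AND[a·b] → w = 0.0136
R2 (z=77.0): medium=0.44, filthy=0.79; AND[a·b] → w = 0.3476
R3 (z=92.0): normal=0.87, heavy=0.61; AND[a·b] → w = 0.5307
R4 (z=87.0): ¬light=1−0.05=0.95, ¬filthy=1−0.79=0.21, ¬delicate=1−0.17=0.83; AND[a·b] → w = 0.1656
R5 (z=27.9): medium=0.44, delicate=0.17, soiled=0.08; AND[a·b] → w = 0.0060
Weighted average = (0.0136·20.0 + 0.3476·77.0 + 0.5307·92.0 + 0.1656·87.0 + 0.0060·27.9) / (0.0136 + 0.3476 + 0.5307 + 0.1656 + 0.0060)
  = 90.4344 / 1.0635 = 85.04

85.04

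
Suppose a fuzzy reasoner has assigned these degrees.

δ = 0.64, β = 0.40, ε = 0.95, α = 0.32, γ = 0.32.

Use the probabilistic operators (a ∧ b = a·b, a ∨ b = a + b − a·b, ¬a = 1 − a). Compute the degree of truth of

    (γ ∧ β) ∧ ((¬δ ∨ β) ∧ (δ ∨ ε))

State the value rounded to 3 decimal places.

0.077

γ ∧ β = a·b on (0.3200, 0.4000) = 0.1280
¬δ = 1 − 0.6400 = 0.3600
¬δ ∨ β = a + b − a·b on (0.3600, 0.4000) = 0.6160
δ ∨ ε = a + b − a·b on (0.6400, 0.9500) = 0.9820
(¬δ ∨ β) ∧ (δ ∨ ε) = a·b on (0.6160, 0.9820) = 0.6049
(γ ∧ β) ∧ ((¬δ ∨ β) ∧ (δ ∨ ε)) = a·b on (0.1280, 0.6049) = 0.0774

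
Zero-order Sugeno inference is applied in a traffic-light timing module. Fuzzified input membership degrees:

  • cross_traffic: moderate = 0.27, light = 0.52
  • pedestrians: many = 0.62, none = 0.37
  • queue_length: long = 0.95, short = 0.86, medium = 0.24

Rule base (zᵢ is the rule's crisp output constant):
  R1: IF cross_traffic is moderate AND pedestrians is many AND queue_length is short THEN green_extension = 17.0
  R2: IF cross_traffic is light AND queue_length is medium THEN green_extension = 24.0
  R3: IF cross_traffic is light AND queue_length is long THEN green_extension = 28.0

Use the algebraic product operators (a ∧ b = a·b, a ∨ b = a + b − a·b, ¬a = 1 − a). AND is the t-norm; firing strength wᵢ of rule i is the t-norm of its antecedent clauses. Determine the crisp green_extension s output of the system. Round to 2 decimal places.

R1 (z=17.0): moderate=0.27, many=0.62, short=0.86; AND[a·b] → w = 0.1440
R2 (z=24.0): light=0.52, medium=0.24; AND[a·b] → w = 0.1248
R3 (z=28.0): light=0.52, long=0.95; AND[a·b] → w = 0.4940
Weighted average = (0.1440·17.0 + 0.1248·24.0 + 0.4940·28.0) / (0.1440 + 0.1248 + 0.4940)
  = 19.2746 / 0.7628 = 25.27

25.27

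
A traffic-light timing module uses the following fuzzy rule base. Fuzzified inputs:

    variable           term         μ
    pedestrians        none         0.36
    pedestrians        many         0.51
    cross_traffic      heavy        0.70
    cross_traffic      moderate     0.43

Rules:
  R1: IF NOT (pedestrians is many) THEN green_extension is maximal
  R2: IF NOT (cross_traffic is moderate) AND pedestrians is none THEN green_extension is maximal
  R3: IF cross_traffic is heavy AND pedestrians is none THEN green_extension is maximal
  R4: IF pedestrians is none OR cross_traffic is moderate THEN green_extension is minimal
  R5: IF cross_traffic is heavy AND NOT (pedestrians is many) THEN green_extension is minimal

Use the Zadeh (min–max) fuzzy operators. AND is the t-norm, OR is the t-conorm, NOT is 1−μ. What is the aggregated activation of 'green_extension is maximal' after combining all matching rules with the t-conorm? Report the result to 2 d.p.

R1: ¬many=1−0.51=0.49 → w = 0.49
R2: ¬moderate=1−0.43=0.57, none=0.36; AND[min(a, b)] → w = 0.36
R3: heavy=0.70, none=0.36; AND[min(a, b)] → w = 0.36
R4: none=0.36, moderate=0.43; OR[max(a, b)] → w = 0.43
R5: heavy=0.70, ¬many=1−0.51=0.49; AND[min(a, b)] → w = 0.49
Rules with consequent 'maximal': {R1, R2, R3} → strengths 0.49, 0.36, 0.36
Aggregate via t-conorm [max(a, b)]: 0.49

0.49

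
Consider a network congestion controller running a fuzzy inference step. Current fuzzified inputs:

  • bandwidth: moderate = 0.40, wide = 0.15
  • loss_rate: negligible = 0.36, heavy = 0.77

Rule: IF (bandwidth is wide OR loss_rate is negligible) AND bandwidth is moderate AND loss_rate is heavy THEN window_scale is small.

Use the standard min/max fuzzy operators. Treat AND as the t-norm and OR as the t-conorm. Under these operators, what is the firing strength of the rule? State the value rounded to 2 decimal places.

0.36

firing strength: (wide=0.15 OR negligible=0.36) = 0.36; AND[min(a, b)] with moderate=0.40, heavy=0.77 → w = 0.36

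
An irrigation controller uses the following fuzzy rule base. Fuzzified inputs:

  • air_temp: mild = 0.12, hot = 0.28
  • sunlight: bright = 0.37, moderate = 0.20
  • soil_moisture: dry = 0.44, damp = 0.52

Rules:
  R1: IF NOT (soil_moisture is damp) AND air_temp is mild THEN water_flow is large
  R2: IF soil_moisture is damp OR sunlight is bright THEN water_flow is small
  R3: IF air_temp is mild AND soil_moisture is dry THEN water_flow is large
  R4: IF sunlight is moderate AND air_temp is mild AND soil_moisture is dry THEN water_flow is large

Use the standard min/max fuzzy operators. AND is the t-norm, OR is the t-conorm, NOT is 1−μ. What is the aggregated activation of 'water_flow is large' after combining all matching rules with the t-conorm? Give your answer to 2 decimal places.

0.12

R1: ¬damp=1−0.52=0.48, mild=0.12; AND[min(a, b)] → w = 0.12
R2: damp=0.52, bright=0.37; OR[max(a, b)] → w = 0.52
R3: mild=0.12, dry=0.44; AND[min(a, b)] → w = 0.12
R4: moderate=0.20, mild=0.12, dry=0.44; AND[min(a, b)] → w = 0.12
Rules with consequent 'large': {R1, R3, R4} → strengths 0.12, 0.12, 0.12
Aggregate via t-conorm [max(a, b)]: 0.12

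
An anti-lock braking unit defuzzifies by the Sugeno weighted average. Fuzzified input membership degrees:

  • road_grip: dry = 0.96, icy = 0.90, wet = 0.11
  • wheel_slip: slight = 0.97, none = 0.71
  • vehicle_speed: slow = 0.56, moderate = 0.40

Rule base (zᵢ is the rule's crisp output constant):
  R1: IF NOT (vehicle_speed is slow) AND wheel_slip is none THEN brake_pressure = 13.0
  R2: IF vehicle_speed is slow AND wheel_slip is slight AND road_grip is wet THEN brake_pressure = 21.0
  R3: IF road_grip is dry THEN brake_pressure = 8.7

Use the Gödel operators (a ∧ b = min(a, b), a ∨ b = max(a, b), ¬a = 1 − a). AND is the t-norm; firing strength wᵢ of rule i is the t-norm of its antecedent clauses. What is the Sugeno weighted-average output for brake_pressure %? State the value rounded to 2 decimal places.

10.85

R1 (z=13.0): ¬slow=1−0.56=0.44, none=0.71; AND[min(a, b)] → w = 0.44
R2 (z=21.0): slow=0.56, slight=0.97, wet=0.11; AND[min(a, b)] → w = 0.11
R3 (z=8.7): dry=0.96 → w = 0.96
Weighted average = (0.44·13.0 + 0.11·21.0 + 0.96·8.7) / (0.44 + 0.11 + 0.96)
  = 16.3820 / 1.5100 = 10.85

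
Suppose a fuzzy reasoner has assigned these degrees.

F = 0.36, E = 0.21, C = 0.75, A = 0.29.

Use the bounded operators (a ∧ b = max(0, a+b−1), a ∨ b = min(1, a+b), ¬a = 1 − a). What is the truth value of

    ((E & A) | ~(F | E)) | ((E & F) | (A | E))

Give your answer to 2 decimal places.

0.93

E & A = max(0, a+b−1) on (0.21, 0.29) = 0.00
F | E = min(1, a+b) on (0.36, 0.21) = 0.57
~(F | E) = 1 − 0.57 = 0.43
(E & A) | ~(F | E) = min(1, a+b) on (0.00, 0.43) = 0.43
E & F = max(0, a+b−1) on (0.21, 0.36) = 0.00
A | E = min(1, a+b) on (0.29, 0.21) = 0.50
(E & F) | (A | E) = min(1, a+b) on (0.00, 0.50) = 0.50
((E & A) | ~(F | E)) | ((E & F) | (A | E)) = min(1, a+b) on (0.43, 0.50) = 0.93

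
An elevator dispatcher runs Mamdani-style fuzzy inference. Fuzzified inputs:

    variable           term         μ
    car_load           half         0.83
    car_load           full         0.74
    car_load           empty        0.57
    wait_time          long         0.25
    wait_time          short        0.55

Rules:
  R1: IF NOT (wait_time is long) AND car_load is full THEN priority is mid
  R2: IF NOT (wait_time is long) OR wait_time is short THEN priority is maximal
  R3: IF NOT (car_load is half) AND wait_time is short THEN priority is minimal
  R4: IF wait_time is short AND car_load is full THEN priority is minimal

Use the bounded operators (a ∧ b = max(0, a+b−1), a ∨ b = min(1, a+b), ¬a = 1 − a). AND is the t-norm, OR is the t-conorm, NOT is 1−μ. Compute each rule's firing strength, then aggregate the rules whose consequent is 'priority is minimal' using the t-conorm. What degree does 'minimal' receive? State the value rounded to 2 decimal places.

0.29

R1: ¬long=1−0.25=0.75, full=0.74; AND[max(0, a+b−1)] → w = 0.49
R2: ¬long=1−0.25=0.75, short=0.55; OR[min(1, a+b)] → w = 1.00
R3: ¬half=1−0.83=0.17, short=0.55; AND[max(0, a+b−1)] → w = 0.00
R4: short=0.55, full=0.74; AND[max(0, a+b−1)] → w = 0.29
Rules with consequent 'minimal': {R3, R4} → strengths 0.00, 0.29
Aggregate via t-conorm [min(1, a+b)]: 0.29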